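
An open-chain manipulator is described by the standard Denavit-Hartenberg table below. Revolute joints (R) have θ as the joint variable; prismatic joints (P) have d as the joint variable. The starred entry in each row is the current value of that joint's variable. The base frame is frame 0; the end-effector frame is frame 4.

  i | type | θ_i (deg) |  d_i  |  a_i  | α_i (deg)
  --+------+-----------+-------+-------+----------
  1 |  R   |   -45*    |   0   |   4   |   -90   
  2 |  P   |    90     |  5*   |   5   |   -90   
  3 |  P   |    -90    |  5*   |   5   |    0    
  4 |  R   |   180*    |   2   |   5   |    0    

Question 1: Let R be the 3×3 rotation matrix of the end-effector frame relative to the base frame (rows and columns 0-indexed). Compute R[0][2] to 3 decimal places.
End-effector z-axis (col 2 of R) = (-0.7071,0.7071,-0.0000)
R[0][2] = -0.7071

-0.707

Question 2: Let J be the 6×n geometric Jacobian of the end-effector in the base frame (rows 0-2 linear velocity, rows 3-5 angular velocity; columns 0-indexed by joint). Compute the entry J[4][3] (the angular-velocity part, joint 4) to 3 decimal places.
axis z_3 = (-0.7071,0.7071,-0.0000); lever o_n−o_3 = (-4.9497,-2.1213,-0.0000)
cross product → J_v[:, 3] = (-0.0000,-0.0000,5.0000)
J_ω[:, 3] = z_3
entry J[4][3] = 0.7071

0.707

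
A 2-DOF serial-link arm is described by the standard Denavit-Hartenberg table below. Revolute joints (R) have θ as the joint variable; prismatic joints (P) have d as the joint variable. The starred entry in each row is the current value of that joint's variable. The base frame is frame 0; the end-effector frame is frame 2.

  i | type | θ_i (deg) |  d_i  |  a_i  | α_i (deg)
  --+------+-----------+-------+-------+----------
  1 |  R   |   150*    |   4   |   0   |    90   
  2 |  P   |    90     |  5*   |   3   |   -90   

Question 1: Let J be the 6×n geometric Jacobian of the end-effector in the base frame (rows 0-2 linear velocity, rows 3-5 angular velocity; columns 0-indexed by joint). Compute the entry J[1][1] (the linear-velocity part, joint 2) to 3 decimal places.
prismatic axis z_1 = (0.5000,0.8660,0.0000)
J_v[:, 1] = z_1; J_ω[:, 1] = (0,0,0)
entry J[1][1] = 0.8660

0.866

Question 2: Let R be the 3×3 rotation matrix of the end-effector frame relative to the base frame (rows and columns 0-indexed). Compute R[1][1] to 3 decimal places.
-0.866

End-effector y-axis (col 1 of R) = (-0.5000,-0.8660,-0.0000)
R[1][1] = -0.8660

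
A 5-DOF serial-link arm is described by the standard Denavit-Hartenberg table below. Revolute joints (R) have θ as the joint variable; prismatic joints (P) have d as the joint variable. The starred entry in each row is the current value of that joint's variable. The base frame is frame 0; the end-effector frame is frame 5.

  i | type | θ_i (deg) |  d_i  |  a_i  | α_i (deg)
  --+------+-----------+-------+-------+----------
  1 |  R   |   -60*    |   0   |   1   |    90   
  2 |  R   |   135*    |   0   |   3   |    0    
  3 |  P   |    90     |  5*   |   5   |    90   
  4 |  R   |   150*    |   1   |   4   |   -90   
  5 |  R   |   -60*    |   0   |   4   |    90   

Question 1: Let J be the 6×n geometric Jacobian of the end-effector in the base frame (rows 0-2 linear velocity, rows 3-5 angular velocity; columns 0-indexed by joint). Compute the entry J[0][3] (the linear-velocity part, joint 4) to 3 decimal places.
axis z_3 = (-0.3536,0.6124,0.7071); lever o_n−o_3 = (-2.3393,-1.9483,6.8308)
cross product → J_v[:, 3] = (5.5607,0.7610,2.1213)
J_ω[:, 3] = z_3
entry J[0][3] = 5.5607

5.561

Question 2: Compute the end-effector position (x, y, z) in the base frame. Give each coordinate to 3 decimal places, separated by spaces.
after link 1: o_1 = (0.5000, -0.8660, 0.0000)
after link 2: o_2 = (-0.5607, 0.9711, 2.1213)
after link 3: o_3 = (-6.6586, 1.5330, -1.4142)
after link 4: o_4 = (-7.5194, -0.9760, 1.7424)
after link 5: o_5 = (-8.9978, -0.4153, 5.4166)

-8.998 -0.415 5.417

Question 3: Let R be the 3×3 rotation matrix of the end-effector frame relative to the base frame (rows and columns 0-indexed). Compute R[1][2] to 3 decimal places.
0.982

End-effector z-axis (col 2 of R) = (-0.0669,0.9820,-0.1768)
R[1][2] = 0.9820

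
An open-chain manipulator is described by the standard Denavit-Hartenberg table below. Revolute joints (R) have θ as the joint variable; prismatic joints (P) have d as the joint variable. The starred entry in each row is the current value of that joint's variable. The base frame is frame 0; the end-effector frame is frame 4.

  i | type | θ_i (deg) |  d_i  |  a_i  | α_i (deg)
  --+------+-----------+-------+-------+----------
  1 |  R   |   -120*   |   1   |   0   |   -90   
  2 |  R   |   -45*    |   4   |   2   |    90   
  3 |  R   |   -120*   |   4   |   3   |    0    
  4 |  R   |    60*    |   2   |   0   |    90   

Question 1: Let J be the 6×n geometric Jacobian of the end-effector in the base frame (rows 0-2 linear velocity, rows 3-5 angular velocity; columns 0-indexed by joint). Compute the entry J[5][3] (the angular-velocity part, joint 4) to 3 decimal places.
axis z_3 = (0.3536,0.6124,0.7071); lever o_n−o_3 = (0.7071,1.2247,1.4142)
cross product → J_v[:, 3] = (-0.0000,0.0000,0.0000)
J_ω[:, 3] = z_3
entry J[5][3] = 0.7071

0.707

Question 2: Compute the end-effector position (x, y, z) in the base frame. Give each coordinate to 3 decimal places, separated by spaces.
after link 1: o_1 = (0.0000, 0.0000, 1.0000)
after link 2: o_2 = (2.7570, -3.2247, 2.4142)
after link 3: o_3 = (2.4515, 1.4423, 4.1820)
after link 4: o_4 = (3.1586, 2.6671, 5.5962)

3.159 2.667 5.596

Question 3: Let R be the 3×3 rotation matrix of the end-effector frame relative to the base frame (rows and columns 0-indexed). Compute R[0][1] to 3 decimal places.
0.354

End-effector y-axis (col 1 of R) = (0.3536,0.6124,0.7071)
R[0][1] = 0.3536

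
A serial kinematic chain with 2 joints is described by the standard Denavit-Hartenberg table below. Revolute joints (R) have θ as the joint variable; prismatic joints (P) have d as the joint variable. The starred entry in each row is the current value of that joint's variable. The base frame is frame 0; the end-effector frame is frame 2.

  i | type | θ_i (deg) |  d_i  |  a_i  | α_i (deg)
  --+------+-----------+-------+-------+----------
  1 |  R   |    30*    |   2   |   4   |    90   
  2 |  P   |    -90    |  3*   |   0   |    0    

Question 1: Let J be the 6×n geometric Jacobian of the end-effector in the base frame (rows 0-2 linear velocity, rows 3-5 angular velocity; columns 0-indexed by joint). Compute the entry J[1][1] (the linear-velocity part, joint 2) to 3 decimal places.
-0.866

prismatic axis z_1 = (0.5000,-0.8660,0.0000)
J_v[:, 1] = z_1; J_ω[:, 1] = (0,0,0)
entry J[1][1] = -0.8660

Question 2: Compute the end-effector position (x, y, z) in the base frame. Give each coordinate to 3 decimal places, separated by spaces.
after link 1: o_1 = (3.4641, 2.0000, 2.0000)
after link 2: o_2 = (4.9641, -0.5981, 2.0000)

4.964 -0.598 2.000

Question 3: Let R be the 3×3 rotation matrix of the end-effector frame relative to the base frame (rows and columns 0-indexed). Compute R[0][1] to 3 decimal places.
0.866

End-effector y-axis (col 1 of R) = (0.8660,0.5000,0.0000)
R[0][1] = 0.8660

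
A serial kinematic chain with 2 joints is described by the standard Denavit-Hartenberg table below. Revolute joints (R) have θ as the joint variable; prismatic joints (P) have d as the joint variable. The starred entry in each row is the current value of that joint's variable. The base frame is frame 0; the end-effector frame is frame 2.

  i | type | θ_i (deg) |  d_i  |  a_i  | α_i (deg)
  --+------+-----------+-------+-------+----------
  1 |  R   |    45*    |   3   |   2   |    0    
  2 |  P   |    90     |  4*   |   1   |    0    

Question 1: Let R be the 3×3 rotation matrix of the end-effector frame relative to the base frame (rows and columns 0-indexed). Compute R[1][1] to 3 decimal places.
End-effector y-axis (col 1 of R) = (-0.7071,-0.7071,0.0000)
R[1][1] = -0.7071

-0.707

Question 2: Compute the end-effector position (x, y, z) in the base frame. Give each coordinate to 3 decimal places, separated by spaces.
0.707 2.121 7.000

after link 1: o_1 = (1.4142, 1.4142, 3.0000)
after link 2: o_2 = (0.7071, 2.1213, 7.0000)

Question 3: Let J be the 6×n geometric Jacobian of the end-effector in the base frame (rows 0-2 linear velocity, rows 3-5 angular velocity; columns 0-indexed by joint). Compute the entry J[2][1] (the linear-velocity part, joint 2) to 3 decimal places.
prismatic axis z_1 = (0.0000,0.0000,1.0000)
J_v[:, 1] = z_1; J_ω[:, 1] = (0,0,0)
entry J[2][1] = 1.0000

1.000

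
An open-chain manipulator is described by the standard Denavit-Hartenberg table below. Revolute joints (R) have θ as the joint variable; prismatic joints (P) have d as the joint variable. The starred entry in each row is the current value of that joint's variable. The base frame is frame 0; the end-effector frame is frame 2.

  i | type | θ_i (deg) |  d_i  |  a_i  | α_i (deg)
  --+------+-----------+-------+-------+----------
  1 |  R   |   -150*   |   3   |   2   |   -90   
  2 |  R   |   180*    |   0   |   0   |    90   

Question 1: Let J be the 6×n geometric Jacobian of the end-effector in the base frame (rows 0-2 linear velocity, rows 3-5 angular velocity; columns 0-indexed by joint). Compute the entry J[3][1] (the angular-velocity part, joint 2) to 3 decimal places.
axis z_1 = (0.5000,-0.8660,0.0000); lever o_n−o_1 = (0.0000,0.0000,0.0000)
cross product → J_v[:, 1] = (-0.0000,0.0000,0.0000)
J_ω[:, 1] = z_1
entry J[3][1] = 0.5000

0.500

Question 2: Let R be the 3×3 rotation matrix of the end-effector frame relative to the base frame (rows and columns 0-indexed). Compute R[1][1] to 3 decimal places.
End-effector y-axis (col 1 of R) = (0.5000,-0.8660,0.0000)
R[1][1] = -0.8660

-0.866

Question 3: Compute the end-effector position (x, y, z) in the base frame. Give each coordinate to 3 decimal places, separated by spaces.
after link 1: o_1 = (-1.7321, -1.0000, 3.0000)
after link 2: o_2 = (-1.7321, -1.0000, 3.0000)

-1.732 -1.000 3.000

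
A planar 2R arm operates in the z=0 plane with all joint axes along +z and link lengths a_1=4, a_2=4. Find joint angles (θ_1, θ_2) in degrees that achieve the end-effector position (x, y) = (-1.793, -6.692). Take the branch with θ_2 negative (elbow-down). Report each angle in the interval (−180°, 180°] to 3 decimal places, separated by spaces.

cos θ_2 = (47.9977−4²−4²)/(2·4·4) = 0.4999; θ_2 = -60.0047° (elbow-down)
β = atan2(-6.6920,-1.7930) = -104.9991°; ψ = atan2(-3.4643,5.9997) = -30.0024°
θ_1 = β − ψ = -74.9967°

-74.997 -60.005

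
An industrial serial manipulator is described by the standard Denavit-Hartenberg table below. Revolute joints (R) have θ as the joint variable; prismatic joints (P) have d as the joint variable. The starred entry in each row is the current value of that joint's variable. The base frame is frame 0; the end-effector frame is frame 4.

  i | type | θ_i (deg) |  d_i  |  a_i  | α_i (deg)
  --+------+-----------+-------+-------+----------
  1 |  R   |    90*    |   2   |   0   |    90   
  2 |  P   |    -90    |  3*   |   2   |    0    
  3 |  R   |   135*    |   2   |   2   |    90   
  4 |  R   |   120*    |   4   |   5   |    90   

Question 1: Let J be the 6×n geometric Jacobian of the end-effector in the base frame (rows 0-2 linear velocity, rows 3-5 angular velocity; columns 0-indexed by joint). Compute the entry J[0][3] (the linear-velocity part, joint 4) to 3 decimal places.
axis z_3 = (0.0000,0.7071,-0.7071); lever o_n−o_3 = (4.3301,1.0607,-4.5962)
cross product → J_v[:, 3] = (-2.5000,-3.0619,-3.0619)
J_ω[:, 3] = z_3
entry J[0][3] = -2.5000

-2.500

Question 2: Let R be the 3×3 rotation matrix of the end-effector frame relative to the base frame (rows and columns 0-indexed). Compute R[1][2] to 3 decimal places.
0.612

End-effector z-axis (col 2 of R) = (0.5000,0.6124,0.6124)
R[1][2] = 0.6124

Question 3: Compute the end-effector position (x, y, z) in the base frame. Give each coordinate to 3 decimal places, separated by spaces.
9.330 2.475 -3.182

after link 1: o_1 = (0.0000, 0.0000, 2.0000)
after link 2: o_2 = (3.0000, -0.0000, 0.0000)
after link 3: o_3 = (5.0000, 1.4142, 1.4142)
after link 4: o_4 = (9.3301, 2.4749, -3.1820)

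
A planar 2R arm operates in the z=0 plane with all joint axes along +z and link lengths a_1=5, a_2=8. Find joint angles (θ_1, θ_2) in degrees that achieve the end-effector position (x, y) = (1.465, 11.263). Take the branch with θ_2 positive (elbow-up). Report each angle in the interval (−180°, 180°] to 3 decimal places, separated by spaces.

cos θ_2 = (129.0014−5²−8²)/(2·5·8) = 0.5000; θ_2 = 59.9988° (elbow-up)
β = atan2(11.2630,1.4650) = 82.5890°; ψ = atan2(6.9281,9.0001) = 37.5883°
θ_1 = β − ψ = 45.0007°

45.001 59.999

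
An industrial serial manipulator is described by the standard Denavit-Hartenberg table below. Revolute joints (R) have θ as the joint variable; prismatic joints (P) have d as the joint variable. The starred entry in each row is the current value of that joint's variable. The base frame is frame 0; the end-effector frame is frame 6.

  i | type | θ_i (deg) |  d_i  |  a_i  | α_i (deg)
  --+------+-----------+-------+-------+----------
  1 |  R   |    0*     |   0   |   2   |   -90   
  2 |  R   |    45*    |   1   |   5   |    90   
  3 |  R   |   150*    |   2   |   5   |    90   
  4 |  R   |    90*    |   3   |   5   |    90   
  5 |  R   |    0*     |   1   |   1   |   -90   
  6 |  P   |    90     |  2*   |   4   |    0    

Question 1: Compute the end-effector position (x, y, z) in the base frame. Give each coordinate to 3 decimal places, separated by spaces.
after link 1: o_1 = (2.0000, 0.0000, 0.0000)
after link 2: o_2 = (5.5355, 1.0000, -3.5355)
after link 3: o_3 = (3.8879, 3.5000, 0.9405)
after link 4: o_4 = (8.4841, 6.0981, 3.4154)
after link 5: o_5 = (8.5788, 6.5981, 4.7349)
after link 6: o_6 = (11.7354, 6.3301, 1.5783)

11.735 6.330 1.578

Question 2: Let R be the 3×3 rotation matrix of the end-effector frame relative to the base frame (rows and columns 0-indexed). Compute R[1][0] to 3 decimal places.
-0.500

End-effector x-axis (col 0 of R) = (0.6124,-0.5000,-0.6124)
R[1][0] = -0.5000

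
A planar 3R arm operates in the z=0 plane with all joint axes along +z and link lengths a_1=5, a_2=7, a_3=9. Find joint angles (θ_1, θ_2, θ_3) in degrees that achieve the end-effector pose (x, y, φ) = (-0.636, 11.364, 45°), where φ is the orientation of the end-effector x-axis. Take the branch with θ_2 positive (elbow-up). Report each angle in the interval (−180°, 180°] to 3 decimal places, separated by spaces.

90.000 90.000 -135.000

wrist centre = target − a_3·(cos φ, sin φ) = (-7.0000, 5.0000)
cos θ_2 = (73.9998−5²−7²)/(2·5·7) = -0.0000; θ_2 = 90.0001° (elbow-up)
β = atan2(5.0000,-7.0000) = 144.4620°; ψ = atan2(7.0000,5.0000) = 54.4624°
θ_1 = β − ψ = 89.9996°
θ_3 = φ − θ_1 − θ_2 = -134.9997° (wrapped to (-180°,180°])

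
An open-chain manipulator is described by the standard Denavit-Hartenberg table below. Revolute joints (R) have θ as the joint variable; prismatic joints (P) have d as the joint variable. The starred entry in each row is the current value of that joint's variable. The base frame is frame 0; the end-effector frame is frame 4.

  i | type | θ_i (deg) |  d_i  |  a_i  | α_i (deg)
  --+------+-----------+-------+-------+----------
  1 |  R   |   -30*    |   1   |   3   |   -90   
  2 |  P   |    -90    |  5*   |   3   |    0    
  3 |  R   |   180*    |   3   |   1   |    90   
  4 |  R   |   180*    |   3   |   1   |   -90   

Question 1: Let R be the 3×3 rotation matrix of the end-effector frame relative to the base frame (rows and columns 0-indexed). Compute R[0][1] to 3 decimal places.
End-effector y-axis (col 1 of R) = (-0.8660,0.5000,-0.0000)
R[0][1] = -0.8660

-0.866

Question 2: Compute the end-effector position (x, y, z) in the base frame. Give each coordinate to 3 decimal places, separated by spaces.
after link 1: o_1 = (2.5981, -1.5000, 1.0000)
after link 2: o_2 = (5.0981, 2.8301, 4.0000)
after link 3: o_3 = (6.5981, 5.4282, 3.0000)
after link 4: o_4 = (9.1962, 3.9282, 4.0000)

9.196 3.928 4.000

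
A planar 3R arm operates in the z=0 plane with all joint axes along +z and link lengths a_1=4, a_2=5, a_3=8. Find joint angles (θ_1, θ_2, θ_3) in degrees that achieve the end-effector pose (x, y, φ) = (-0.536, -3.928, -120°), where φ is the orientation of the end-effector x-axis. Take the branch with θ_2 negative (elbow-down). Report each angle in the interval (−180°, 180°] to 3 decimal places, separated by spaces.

wrist centre = target − a_3·(cos φ, sin φ) = (3.4640, 3.0002)
cos θ_2 = (21.0005−4²−5²)/(2·4·5) = -0.5000; θ_2 = -119.9991° (elbow-down)
β = atan2(3.0002,3.4640) = 40.8961°; ψ = atan2(-4.3302,1.5001) = -70.8928°
θ_1 = β − ψ = 111.7889°
θ_3 = φ − θ_1 − θ_2 = -111.7898° (wrapped to (-180°,180°])

111.789 -119.999 -111.790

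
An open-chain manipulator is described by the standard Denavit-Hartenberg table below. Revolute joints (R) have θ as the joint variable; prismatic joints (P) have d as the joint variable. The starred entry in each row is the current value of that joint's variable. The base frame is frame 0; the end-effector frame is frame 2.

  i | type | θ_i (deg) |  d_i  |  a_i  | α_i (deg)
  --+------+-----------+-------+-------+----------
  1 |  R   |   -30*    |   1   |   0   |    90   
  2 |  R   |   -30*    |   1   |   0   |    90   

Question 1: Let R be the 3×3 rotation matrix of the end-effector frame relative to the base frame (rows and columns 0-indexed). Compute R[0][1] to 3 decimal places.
End-effector y-axis (col 1 of R) = (-0.5000,-0.8660,0.0000)
R[0][1] = -0.5000

-0.500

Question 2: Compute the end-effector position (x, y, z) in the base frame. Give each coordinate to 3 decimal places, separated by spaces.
-0.500 -0.866 1.000

after link 1: o_1 = (0.0000, 0.0000, 1.0000)
after link 2: o_2 = (-0.5000, -0.8660, 1.0000)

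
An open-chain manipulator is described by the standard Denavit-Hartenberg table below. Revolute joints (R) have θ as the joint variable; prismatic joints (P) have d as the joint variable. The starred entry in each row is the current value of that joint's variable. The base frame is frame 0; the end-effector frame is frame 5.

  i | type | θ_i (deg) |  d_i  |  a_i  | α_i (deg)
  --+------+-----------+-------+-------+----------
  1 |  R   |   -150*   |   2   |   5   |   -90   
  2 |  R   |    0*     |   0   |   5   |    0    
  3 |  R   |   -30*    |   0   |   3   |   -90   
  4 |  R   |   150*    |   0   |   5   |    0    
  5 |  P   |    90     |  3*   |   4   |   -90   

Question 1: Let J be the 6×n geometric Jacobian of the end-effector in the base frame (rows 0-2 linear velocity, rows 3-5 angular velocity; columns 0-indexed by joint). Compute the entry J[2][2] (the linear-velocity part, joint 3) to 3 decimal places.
axis z_2 = (0.5000,-0.8660,0.0000); lever o_n−o_2 = (1.6806,-0.1429,-4.2631)
cross product → J_v[:, 2] = (3.6920,2.1316,1.3840)
J_ω[:, 2] = z_2
entry J[2][2] = 1.3840

1.384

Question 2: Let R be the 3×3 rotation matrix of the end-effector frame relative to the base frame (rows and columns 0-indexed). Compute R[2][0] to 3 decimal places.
End-effector x-axis (col 0 of R) = (0.8080,-0.5335,-0.2500)
R[2][0] = -0.2500

-0.250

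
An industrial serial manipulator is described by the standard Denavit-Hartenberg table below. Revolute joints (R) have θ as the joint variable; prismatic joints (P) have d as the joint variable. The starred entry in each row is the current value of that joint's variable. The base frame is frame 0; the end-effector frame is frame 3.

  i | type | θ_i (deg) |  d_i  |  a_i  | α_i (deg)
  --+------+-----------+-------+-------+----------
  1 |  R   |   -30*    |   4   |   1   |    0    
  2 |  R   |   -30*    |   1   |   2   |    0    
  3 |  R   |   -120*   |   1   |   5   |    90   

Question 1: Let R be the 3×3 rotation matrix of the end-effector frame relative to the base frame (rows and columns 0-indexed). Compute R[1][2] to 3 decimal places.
1.000

End-effector z-axis (col 2 of R) = (-0.0000,1.0000,0.0000)
R[1][2] = 1.0000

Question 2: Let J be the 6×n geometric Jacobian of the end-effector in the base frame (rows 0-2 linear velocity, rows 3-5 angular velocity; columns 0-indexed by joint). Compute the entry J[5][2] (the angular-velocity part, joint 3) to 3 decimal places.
1.000

axis z_2 = (0.0000,0.0000,1.0000); lever o_n−o_2 = (-5.0000,-0.0000,1.0000)
cross product → J_v[:, 2] = (0.0000,-5.0000,0.0000)
J_ω[:, 2] = z_2
entry J[5][2] = 1.0000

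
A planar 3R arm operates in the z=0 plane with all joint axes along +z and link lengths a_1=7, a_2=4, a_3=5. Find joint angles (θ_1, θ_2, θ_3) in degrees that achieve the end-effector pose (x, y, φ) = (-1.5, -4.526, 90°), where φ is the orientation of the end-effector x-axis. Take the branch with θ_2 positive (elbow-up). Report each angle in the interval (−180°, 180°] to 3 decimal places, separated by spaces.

-120.002 60.006 149.996

wrist centre = target − a_3·(cos φ, sin φ) = (-1.5000, -9.5260)
cos θ_2 = (92.9947−7²−4²)/(2·7·4) = 0.4999; θ_2 = 60.0063° (elbow-up)
β = atan2(-9.5260,-1.5000) = -98.9485°; ψ = atan2(3.4643,8.9996) = 21.0538°
θ_1 = β − ψ = -120.0023°
θ_3 = φ − θ_1 − θ_2 = 149.9960° (wrapped to (-180°,180°])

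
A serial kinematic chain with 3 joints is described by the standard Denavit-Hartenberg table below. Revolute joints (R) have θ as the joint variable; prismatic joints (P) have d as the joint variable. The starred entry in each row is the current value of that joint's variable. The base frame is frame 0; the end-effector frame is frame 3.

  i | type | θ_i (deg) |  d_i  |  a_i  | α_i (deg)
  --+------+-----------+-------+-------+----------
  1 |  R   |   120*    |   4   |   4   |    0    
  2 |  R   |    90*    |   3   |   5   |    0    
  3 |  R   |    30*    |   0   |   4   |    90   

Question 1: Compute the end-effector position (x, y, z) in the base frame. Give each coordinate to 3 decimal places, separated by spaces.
-8.330 -2.500 7.000

after link 1: o_1 = (-2.0000, 3.4641, 4.0000)
after link 2: o_2 = (-6.3301, 0.9641, 7.0000)
after link 3: o_3 = (-8.3301, -2.5000, 7.0000)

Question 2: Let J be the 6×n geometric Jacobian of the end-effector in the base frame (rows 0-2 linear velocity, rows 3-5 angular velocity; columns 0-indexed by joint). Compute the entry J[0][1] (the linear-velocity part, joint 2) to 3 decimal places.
5.964

axis z_1 = (0.0000,0.0000,1.0000); lever o_n−o_1 = (-6.3301,-5.9641,3.0000)
cross product → J_v[:, 1] = (5.9641,-6.3301,0.0000)
J_ω[:, 1] = z_1
entry J[0][1] = 5.9641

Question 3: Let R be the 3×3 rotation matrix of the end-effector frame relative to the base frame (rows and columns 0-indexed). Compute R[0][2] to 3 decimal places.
-0.866

End-effector z-axis (col 2 of R) = (-0.8660,0.5000,0.0000)
R[0][2] = -0.8660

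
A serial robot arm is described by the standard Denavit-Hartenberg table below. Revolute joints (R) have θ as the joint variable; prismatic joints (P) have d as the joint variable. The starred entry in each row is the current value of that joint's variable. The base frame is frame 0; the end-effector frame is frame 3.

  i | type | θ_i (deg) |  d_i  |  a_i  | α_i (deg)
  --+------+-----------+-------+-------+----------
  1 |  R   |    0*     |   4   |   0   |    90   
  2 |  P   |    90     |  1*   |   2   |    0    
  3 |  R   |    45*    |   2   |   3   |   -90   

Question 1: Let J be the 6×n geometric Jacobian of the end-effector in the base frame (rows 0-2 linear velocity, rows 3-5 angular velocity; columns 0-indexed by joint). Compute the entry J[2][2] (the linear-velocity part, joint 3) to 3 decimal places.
-2.121

axis z_2 = (0.0000,-1.0000,0.0000); lever o_n−o_2 = (-2.1213,-2.0000,2.1213)
cross product → J_v[:, 2] = (-2.1213,-0.0000,-2.1213)
J_ω[:, 2] = z_2
entry J[2][2] = -2.1213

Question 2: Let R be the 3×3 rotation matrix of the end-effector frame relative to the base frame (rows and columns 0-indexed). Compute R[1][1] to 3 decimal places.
End-effector y-axis (col 1 of R) = (-0.0000,1.0000,-0.0000)
R[1][1] = 1.0000

1.000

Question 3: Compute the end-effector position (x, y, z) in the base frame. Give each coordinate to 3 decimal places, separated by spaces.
-2.121 -3.000 8.121

after link 1: o_1 = (0.0000, 0.0000, 4.0000)
after link 2: o_2 = (0.0000, -1.0000, 6.0000)
after link 3: o_3 = (-2.1213, -3.0000, 8.1213)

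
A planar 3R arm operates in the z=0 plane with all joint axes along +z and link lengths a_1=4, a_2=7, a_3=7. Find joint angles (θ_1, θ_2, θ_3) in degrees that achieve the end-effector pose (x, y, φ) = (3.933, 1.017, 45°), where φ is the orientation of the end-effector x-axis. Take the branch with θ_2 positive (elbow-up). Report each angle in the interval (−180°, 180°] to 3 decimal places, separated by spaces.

wrist centre = target − a_3·(cos φ, sin φ) = (-1.0167, -3.9327)
cos θ_2 = (16.5003−4²−7²)/(2·4·7) = -0.8661; θ_2 = 150.0047° (elbow-up)
β = atan2(-3.9327,-1.0167) = -104.4955°; ψ = atan2(3.4995,-2.0625) = 120.5134°
θ_1 = β − ψ = -225.0089°
θ_3 = φ − θ_1 − θ_2 = 120.0042° (wrapped to (-180°,180°])

134.991 150.005 120.004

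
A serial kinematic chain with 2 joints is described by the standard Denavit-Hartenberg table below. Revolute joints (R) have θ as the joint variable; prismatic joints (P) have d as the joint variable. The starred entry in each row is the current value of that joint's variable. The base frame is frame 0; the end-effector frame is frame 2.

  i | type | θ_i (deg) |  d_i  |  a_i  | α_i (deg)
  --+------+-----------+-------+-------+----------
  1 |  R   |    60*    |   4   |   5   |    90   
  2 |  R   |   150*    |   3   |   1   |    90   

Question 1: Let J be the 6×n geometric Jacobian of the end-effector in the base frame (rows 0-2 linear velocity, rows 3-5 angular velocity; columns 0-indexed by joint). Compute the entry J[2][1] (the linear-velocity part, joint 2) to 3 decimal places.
-0.866

axis z_1 = (0.8660,-0.5000,0.0000); lever o_n−o_1 = (2.1651,-2.2500,0.5000)
cross product → J_v[:, 1] = (-0.2500,-0.4330,-0.8660)
J_ω[:, 1] = z_1
entry J[2][1] = -0.8660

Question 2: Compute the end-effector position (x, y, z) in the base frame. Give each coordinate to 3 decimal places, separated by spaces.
after link 1: o_1 = (2.5000, 4.3301, 4.0000)
after link 2: o_2 = (4.6651, 2.0801, 4.5000)

4.665 2.080 4.500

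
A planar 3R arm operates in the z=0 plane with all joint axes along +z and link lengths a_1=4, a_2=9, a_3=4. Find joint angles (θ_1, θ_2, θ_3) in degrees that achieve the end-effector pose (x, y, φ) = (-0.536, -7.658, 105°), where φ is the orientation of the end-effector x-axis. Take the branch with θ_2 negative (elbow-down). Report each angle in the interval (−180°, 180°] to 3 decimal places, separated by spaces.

-44.998 -60.001 -150.001

wrist centre = target − a_3·(cos φ, sin φ) = (0.4993, -11.5217)
cos θ_2 = (132.9989−4²−9²)/(2·4·9) = 0.5000; θ_2 = -60.0010° (elbow-down)
β = atan2(-11.5217,0.4993) = -87.5187°; ψ = atan2(-7.7943,8.4999) = -42.5206°
θ_1 = β − ψ = -44.9982°
θ_3 = φ − θ_1 − θ_2 = -150.0009° (wrapped to (-180°,180°])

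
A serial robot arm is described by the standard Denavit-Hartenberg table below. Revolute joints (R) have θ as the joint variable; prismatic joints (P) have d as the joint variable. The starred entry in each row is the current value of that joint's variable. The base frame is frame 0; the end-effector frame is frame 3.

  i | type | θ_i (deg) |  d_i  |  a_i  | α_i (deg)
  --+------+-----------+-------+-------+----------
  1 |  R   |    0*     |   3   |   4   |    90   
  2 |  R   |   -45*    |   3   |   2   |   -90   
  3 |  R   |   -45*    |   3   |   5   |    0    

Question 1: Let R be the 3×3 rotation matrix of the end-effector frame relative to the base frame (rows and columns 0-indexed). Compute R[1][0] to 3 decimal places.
-0.707

End-effector x-axis (col 0 of R) = (0.5000,-0.7071,-0.5000)
R[1][0] = -0.7071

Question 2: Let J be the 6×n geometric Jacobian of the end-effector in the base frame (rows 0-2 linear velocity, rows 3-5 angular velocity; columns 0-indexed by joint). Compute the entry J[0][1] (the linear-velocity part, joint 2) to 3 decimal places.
axis z_1 = (0.0000,-1.0000,0.0000); lever o_n−o_1 = (6.0355,-6.5355,-1.7929)
cross product → J_v[:, 1] = (1.7929,0.0000,6.0355)
J_ω[:, 1] = z_1
entry J[0][1] = 1.7929

1.793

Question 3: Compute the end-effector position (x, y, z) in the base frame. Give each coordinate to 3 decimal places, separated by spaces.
10.036 -6.536 1.207

after link 1: o_1 = (4.0000, 0.0000, 3.0000)
after link 2: o_2 = (5.4142, -3.0000, 1.5858)
after link 3: o_3 = (10.0355, -6.5355, 1.2071)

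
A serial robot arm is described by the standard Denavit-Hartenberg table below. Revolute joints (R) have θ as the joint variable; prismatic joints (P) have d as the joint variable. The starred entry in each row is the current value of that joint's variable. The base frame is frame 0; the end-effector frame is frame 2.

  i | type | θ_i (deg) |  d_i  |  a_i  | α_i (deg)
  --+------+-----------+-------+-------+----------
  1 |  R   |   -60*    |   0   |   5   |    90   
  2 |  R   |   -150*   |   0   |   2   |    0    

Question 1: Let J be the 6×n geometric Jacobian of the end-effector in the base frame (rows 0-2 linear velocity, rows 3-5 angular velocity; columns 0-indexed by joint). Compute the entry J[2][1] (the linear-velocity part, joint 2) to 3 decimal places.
axis z_1 = (-0.8660,-0.5000,0.0000); lever o_n−o_1 = (-0.8660,1.5000,-1.0000)
cross product → J_v[:, 1] = (0.5000,-0.8660,-1.7321)
J_ω[:, 1] = z_1
entry J[2][1] = -1.7321

-1.732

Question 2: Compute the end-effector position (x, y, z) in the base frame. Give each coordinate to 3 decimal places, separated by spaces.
after link 1: o_1 = (2.5000, -4.3301, 0.0000)
after link 2: o_2 = (1.6340, -2.8301, -1.0000)

1.634 -2.830 -1.000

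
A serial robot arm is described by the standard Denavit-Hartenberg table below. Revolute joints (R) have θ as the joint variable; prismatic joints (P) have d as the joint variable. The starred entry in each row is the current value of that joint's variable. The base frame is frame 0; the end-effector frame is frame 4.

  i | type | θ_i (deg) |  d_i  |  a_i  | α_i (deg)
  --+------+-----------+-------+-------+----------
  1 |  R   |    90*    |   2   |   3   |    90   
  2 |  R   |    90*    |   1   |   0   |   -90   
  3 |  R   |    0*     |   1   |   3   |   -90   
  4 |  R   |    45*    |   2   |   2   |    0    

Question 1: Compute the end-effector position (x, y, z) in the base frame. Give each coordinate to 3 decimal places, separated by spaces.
after link 1: o_1 = (0.0000, 3.0000, 2.0000)
after link 2: o_2 = (1.0000, 3.0000, 2.0000)
after link 3: o_3 = (1.0000, 2.0000, 5.0000)
after link 4: o_4 = (-1.0000, 3.4142, 6.4142)

-1.000 3.414 6.414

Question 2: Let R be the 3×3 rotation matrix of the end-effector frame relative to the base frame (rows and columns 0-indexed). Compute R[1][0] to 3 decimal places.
End-effector x-axis (col 0 of R) = (-0.0000,0.7071,0.7071)
R[1][0] = 0.7071

0.707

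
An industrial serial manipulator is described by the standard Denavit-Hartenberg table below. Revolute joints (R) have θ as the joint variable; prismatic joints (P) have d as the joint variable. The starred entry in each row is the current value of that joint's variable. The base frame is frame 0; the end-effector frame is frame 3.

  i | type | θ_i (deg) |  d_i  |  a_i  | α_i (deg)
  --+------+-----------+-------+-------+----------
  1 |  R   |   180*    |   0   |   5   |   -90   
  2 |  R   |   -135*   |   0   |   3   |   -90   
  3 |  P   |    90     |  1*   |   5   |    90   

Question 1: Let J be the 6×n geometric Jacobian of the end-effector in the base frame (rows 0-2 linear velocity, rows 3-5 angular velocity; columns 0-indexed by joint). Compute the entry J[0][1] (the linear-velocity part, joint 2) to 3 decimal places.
axis z_1 = (-0.0000,-1.0000,0.0000); lever o_n−o_1 = (1.4142,5.0000,2.8284)
cross product → J_v[:, 1] = (-2.8284,0.0000,1.4142)
J_ω[:, 1] = z_1
entry J[0][1] = -2.8284

-2.828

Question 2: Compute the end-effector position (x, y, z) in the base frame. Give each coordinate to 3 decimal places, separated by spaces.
-3.586 5.000 2.828

after link 1: o_1 = (-5.0000, 0.0000, 0.0000)
after link 2: o_2 = (-2.8787, 0.0000, 2.1213)
after link 3: o_3 = (-3.5858, 5.0000, 2.8284)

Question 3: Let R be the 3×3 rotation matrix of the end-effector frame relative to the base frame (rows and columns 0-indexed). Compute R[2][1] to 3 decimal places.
End-effector y-axis (col 1 of R) = (-0.7071,0.0000,0.7071)
R[2][1] = 0.7071

0.707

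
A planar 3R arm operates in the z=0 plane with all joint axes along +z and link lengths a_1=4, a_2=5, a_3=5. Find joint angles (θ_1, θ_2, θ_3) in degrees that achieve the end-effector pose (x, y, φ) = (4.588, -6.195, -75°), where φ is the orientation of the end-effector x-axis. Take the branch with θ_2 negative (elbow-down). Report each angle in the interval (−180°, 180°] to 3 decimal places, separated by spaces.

wrist centre = target − a_3·(cos φ, sin φ) = (3.2939, -1.3654)
cos θ_2 = (12.7140−4²−5²)/(2·4·5) = -0.7071; θ_2 = -135.0034° (elbow-down)
β = atan2(-1.3654,3.2939) = -22.5147°; ψ = atan2(-3.5353,0.4643) = -82.5188°
θ_1 = β − ψ = 60.0041°
θ_3 = φ − θ_1 − θ_2 = -0.0007° (wrapped to (-180°,180°])

60.004 -135.003 -0.001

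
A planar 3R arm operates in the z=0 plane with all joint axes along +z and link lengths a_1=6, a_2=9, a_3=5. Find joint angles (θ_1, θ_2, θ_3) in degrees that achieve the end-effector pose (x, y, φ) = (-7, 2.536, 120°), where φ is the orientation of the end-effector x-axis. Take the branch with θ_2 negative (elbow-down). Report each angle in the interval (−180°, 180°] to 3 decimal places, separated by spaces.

wrist centre = target − a_3·(cos φ, sin φ) = (-4.5000, -1.7941)
cos θ_2 = (23.4689−6²−9²)/(2·6·9) = -0.8660; θ_2 = -150.0004° (elbow-down)
β = atan2(-1.7941,-4.5000) = -158.2631°; ψ = atan2(-4.4999,-1.7943) = -111.7386°
θ_1 = β − ψ = -46.5245°
θ_3 = φ − θ_1 − θ_2 = -43.4751° (wrapped to (-180°,180°])

-46.524 -150.000 -43.475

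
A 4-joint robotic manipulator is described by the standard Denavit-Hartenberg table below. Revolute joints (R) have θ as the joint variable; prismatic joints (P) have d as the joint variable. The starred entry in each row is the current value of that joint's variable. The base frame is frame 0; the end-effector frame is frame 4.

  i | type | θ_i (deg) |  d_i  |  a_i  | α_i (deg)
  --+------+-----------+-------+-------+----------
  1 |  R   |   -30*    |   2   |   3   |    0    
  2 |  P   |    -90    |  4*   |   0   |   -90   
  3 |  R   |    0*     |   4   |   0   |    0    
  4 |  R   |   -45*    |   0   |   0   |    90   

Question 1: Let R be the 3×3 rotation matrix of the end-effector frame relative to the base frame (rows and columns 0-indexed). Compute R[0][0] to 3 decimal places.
-0.354

End-effector x-axis (col 0 of R) = (-0.3536,-0.6124,0.7071)
R[0][0] = -0.3536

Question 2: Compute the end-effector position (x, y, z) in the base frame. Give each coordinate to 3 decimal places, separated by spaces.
6.062 -3.500 6.000

after link 1: o_1 = (2.5981, -1.5000, 2.0000)
after link 2: o_2 = (2.5981, -1.5000, 6.0000)
after link 3: o_3 = (6.0622, -3.5000, 6.0000)
after link 4: o_4 = (6.0622, -3.5000, 6.0000)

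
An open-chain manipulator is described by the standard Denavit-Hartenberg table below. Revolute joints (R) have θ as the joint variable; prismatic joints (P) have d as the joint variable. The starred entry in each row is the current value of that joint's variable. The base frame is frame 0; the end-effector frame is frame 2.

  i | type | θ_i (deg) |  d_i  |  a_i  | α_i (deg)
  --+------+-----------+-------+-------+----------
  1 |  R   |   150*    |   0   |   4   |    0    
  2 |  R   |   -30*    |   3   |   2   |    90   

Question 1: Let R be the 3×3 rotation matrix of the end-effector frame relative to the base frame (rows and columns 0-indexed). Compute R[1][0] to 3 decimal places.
End-effector x-axis (col 0 of R) = (-0.5000,0.8660,0.0000)
R[1][0] = 0.8660

0.866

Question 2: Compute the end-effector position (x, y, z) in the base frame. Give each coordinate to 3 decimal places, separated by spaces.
-4.464 3.732 3.000

after link 1: o_1 = (-3.4641, 2.0000, 0.0000)
after link 2: o_2 = (-4.4641, 3.7321, 3.0000)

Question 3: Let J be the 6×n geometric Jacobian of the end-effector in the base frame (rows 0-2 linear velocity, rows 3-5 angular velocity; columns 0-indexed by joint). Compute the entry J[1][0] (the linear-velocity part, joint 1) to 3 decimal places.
-4.464

axis z_0 = ẑ; lever o_n−o_0 = (-4.4641,3.7321,3.0000)
cross product → J_v[:, 0] = (-3.7321,-4.4641,0.0000)
J_ω[:, 0] = z_0
entry J[1][0] = -4.4641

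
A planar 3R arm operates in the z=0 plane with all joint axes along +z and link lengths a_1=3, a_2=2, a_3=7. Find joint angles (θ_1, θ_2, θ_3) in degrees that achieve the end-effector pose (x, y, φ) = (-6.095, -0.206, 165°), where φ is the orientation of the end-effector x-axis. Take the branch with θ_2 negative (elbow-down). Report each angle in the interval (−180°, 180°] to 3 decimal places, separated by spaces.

wrist centre = target − a_3·(cos φ, sin φ) = (0.6665, -2.0177)
cos θ_2 = (4.5154−3²−2²)/(2·3·2) = -0.7070; θ_2 = -134.9951° (elbow-down)
β = atan2(-2.0177,0.6665) = -71.7210°; ψ = atan2(-1.4143,1.5859) = -41.7270°
θ_1 = β − ψ = -29.9940°
θ_3 = φ − θ_1 − θ_2 = -30.0109° (wrapped to (-180°,180°])

-29.994 -134.995 -30.011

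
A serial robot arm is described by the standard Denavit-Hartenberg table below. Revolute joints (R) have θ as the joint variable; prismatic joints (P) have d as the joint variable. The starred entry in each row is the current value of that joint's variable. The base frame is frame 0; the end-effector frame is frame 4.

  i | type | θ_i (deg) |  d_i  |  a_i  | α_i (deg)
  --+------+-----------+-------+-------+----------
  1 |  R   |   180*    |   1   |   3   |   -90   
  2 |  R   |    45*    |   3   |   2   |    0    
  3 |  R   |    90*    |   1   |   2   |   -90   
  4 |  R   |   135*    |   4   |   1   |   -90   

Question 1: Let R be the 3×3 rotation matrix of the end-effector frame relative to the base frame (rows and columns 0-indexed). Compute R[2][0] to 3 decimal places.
End-effector x-axis (col 0 of R) = (-0.5000,0.7071,0.5000)
R[2][0] = 0.5000

0.500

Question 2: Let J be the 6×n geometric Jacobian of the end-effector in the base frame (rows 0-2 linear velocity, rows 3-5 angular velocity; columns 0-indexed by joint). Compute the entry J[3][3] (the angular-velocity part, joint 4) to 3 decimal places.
0.707

axis z_3 = (0.7071,-0.0000,0.7071); lever o_n−o_3 = (2.3284,0.7071,3.3284)
cross product → J_v[:, 3] = (-0.5000,-0.7071,0.5000)
J_ω[:, 3] = z_3
entry J[3][3] = 0.7071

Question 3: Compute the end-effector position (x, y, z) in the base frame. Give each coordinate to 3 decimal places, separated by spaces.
-0.672 -3.293 1.500

after link 1: o_1 = (-3.0000, 0.0000, 1.0000)
after link 2: o_2 = (-4.4142, -3.0000, -0.4142)
after link 3: o_3 = (-3.0000, -4.0000, -1.8284)
after link 4: o_4 = (-0.6716, -3.2929, 1.5000)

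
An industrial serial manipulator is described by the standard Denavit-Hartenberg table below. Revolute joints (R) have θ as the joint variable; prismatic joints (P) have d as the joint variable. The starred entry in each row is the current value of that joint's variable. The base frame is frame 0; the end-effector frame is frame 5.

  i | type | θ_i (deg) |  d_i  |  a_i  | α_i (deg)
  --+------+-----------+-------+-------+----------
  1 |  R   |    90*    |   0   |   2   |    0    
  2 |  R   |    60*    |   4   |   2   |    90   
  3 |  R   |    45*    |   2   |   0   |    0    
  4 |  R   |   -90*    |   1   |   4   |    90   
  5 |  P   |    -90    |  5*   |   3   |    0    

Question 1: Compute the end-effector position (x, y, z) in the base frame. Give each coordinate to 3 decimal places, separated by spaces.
after link 1: o_1 = (0.0000, 2.0000, 0.0000)
after link 2: o_2 = (-1.7321, 3.0000, 4.0000)
after link 3: o_3 = (-0.7321, 4.7321, 4.0000)
after link 4: o_4 = (-2.6815, 7.0123, 1.1716)
after link 5: o_5 = (-1.1197, 2.6464, -2.3640)

-1.120 2.646 -2.364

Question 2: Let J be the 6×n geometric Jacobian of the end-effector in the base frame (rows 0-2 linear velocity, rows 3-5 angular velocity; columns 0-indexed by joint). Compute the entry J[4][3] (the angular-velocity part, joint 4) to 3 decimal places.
axis z_3 = (0.5000,0.8660,0.0000); lever o_n−o_3 = (-0.3876,-2.0856,-6.3640)
cross product → J_v[:, 3] = (-5.5114,3.1820,-0.7071)
J_ω[:, 3] = z_3
entry J[4][3] = 0.8660

0.866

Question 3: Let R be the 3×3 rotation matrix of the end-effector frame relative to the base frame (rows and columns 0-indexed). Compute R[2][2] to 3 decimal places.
End-effector z-axis (col 2 of R) = (0.6124,-0.3536,-0.7071)
R[2][2] = -0.7071

-0.707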